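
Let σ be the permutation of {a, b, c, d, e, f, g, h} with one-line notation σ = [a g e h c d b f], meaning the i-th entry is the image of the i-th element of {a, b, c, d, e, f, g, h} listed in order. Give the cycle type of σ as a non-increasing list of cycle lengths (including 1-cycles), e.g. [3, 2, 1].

The disjoint cycles are (a)(b g)(c e)(d h f), with lengths 3, 2, 2, 1 in non-increasing order.

[3, 2, 2, 1]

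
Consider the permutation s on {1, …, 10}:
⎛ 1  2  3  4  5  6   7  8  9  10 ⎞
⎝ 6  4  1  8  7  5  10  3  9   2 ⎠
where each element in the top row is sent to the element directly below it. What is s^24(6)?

8

Tracing 6 → 5 → … returns to 6 after 9 steps, so 6 lies in a 9-cycle (1 6 5 7 10 2 4 8 3).
Since the cycle has length 9, s^24 acts on it the same as s^6 (24 mod 9 = 6).
Advancing 6 steps from 6: 6 → 5 → 7 → 10 → 2 → 4 → 8.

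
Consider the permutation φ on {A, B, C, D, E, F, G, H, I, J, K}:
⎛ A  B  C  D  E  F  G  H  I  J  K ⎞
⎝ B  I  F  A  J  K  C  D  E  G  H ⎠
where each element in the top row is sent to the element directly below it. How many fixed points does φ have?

No element satisfies φ(x) = x, so there are 0 fixed points.

0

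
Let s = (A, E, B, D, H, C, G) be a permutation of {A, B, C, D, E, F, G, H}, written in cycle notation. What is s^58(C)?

A

C lies in the 7-cycle (A, E, B, D, H, C, G).
Powers repeat with period 7 on this cycle, and 58 mod 7 = 2, so s^58(C) = s^2(C).
Stepping 2 places around the cycle: C → G → A.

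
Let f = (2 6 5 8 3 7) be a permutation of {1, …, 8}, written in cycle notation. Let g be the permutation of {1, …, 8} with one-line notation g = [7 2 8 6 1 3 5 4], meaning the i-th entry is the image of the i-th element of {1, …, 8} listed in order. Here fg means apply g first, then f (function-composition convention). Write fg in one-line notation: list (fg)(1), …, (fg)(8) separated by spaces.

2 6 3 5 1 7 8 4

For each element, apply g then f: 1 → 7 → 2; 2 → 2 → 6; 3 → 8 → 3; 4 → 6 → 5; 5 → 1 → 1; 6 → 3 → 7; 7 → 5 → 8; 8 → 4 → 4.
So fg in one-line form is 2 6 3 5 1 7 8 4.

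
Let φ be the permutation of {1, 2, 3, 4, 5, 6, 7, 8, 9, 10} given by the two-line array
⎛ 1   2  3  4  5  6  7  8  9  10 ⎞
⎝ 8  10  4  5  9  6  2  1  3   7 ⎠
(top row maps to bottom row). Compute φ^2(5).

3

Tracing 5 → 9 → … returns to 5 after 4 steps, so 5 lies in a 4-cycle (3 4 5 9).
Stepping 2 places around the cycle: 5 → 9 → 3.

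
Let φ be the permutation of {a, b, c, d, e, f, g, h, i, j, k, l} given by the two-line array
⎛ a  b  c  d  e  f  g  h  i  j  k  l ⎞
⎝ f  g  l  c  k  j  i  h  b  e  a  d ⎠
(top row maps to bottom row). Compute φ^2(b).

Tracing b → g → … returns to b after 3 steps, so b lies in a 3-cycle (b, g, i).
Advancing 2 steps from b: b → g → i.

i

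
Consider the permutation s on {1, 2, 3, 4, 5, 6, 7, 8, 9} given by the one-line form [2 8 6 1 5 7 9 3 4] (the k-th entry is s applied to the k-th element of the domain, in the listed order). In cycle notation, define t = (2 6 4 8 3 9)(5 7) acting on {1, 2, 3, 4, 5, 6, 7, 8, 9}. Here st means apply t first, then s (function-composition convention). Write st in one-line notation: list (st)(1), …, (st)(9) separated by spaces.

2 7 4 3 9 1 5 6 8

For each element, apply t then s: 1 → 1 → 2; 2 → 6 → 7; 3 → 9 → 4; 4 → 8 → 3; 5 → 7 → 9; 6 → 4 → 1; 7 → 5 → 5; 8 → 3 → 6; 9 → 2 → 8.
Collecting the images, st = [2 7 4 3 9 1 5 6 8].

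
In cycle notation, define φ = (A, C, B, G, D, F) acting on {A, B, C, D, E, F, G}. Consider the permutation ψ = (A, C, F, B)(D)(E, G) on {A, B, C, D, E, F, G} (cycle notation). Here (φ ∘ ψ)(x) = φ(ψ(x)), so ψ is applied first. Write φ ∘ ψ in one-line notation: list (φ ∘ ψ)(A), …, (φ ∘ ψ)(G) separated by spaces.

B C A F D G E

For each element, apply ψ then φ: A → C → B; B → A → C; C → F → A; D → D → F; E → G → D; F → B → G; G → E → E.
Collecting the images, φ ∘ ψ = [B C A F D G E].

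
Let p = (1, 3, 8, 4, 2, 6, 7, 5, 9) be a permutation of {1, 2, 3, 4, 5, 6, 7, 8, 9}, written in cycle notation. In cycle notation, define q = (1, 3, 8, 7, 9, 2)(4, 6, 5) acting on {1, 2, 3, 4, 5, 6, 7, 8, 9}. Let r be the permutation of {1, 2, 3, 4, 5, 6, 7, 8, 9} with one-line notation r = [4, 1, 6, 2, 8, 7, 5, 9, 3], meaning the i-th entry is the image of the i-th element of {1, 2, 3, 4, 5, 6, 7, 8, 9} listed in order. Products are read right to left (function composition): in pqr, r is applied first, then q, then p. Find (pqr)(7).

2

Apply the permutations in order: r(7) = 5, then q(5) = 4, then p(4) = 2. So (pqr)(7) = 2.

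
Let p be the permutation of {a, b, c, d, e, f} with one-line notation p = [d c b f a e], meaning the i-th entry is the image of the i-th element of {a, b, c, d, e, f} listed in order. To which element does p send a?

a is element number 1 of the domain, and entry number 1 of the one-line form is d, so p(a) = d.

d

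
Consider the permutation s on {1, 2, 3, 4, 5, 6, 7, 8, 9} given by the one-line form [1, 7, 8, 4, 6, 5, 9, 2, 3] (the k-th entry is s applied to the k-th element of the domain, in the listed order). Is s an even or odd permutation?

odd

In disjoint-cycle form the cycle lengths are 5, 2, 1, 1.
A cycle of length ℓ contributes ℓ−1 transpositions, so s is a product of 4 + 1 = 5 transpositions — odd.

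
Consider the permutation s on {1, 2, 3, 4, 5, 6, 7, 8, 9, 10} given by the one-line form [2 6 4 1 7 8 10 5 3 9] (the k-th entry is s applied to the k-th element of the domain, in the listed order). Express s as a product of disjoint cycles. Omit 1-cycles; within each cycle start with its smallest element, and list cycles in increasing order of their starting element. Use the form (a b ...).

Iterating s from 1 gives 1 → 2 → 6 → 8 → 5 → 7 → 10 → 9 → 3 → 4 → 1; that is the 10-cycle (1 2 6 8 5 7 10 9 3 4).
Repeating from the next unused element and collecting all non-trivial cycles gives (1 2 6 8 5 7 10 9 3 4).

(1 2 6 8 5 7 10 9 3 4)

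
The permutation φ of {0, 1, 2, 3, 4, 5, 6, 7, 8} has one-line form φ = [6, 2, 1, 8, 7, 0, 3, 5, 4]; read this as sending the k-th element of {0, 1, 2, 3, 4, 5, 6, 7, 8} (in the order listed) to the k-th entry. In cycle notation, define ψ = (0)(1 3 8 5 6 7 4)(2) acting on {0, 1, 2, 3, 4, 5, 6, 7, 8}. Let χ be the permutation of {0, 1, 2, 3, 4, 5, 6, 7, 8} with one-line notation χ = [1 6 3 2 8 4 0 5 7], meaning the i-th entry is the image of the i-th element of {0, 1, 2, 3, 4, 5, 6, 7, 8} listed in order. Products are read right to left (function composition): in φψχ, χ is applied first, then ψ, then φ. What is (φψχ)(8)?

7

Chase 8: χ(8) = 7; ψ(7) = 4; φ(4) = 7. Hence (φψχ)(8) = 7.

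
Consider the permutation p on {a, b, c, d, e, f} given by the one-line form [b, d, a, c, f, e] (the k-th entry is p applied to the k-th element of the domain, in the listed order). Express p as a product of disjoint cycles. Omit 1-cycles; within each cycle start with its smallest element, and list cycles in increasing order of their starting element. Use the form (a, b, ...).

Start at a and follow images: a → b → d → c → a, giving the cycle (a, b, d, c).
Repeating from the next unused element and collecting all non-trivial cycles gives (a, b, d, c)(e, f).

(a, b, d, c)(e, f)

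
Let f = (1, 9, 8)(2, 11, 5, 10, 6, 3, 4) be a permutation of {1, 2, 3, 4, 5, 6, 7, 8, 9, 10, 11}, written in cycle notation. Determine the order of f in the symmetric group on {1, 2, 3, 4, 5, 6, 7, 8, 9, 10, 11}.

The disjoint cycles have lengths 7, 3, 1.
The order of f is the least common multiple of its cycle lengths: lcm(7, 3) = 21.

21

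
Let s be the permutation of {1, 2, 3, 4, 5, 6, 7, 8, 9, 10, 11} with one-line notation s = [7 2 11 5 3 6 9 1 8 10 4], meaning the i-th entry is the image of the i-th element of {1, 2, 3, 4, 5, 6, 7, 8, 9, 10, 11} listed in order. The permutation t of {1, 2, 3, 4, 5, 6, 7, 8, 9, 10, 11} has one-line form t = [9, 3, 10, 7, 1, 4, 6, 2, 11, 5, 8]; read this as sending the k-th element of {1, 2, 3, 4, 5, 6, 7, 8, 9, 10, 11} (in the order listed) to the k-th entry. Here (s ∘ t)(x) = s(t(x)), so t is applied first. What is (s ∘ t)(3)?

First apply t: t(3) = 10, then s(10) = 10. Thus (s ∘ t)(3) = 10.

10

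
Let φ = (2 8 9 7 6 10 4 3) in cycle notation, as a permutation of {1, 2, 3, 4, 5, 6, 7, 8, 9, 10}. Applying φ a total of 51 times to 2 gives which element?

7

2 lies in the 8-cycle (2 8 9 7 6 10 4 3).
Since the cycle has length 8, φ^51 acts on it the same as φ^3 (51 mod 8 = 3).
Advancing 3 steps from 2: 2 → 8 → 9 → 7.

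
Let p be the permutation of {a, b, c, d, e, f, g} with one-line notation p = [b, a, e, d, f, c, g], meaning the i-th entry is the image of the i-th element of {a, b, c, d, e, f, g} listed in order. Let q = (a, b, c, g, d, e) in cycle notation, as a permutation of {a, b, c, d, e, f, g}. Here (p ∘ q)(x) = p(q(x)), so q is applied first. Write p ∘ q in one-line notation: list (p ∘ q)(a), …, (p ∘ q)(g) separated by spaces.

Chase each element through q then p: a → b → a; b → c → e; c → g → g; d → e → f; e → a → b; f → f → c; g → d → d.
So p ∘ q in one-line form is a e g f b c d.

a e g f b c d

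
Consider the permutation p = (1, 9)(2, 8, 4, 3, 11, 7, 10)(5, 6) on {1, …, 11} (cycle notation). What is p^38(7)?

8

7 lies in the 7-cycle (2, 8, 4, 3, 11, 7, 10).
Since the cycle has length 7, p^38 acts on it the same as p^3 (38 mod 7 = 3).
Stepping 3 places around the cycle: 7 → 10 → 2 → 8.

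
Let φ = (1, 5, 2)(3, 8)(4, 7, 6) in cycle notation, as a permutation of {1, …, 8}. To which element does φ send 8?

3

In the cycle (3, 8), 8 is followed by 3, so φ(8) = 3.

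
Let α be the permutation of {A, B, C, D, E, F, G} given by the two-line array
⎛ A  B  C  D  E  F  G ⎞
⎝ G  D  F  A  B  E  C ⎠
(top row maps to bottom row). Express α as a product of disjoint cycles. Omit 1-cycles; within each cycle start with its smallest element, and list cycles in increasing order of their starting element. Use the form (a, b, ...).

(A, G, C, F, E, B, D)

Iterating α from A gives A → G → C → F → E → B → D → A; that is the 7-cycle (A, G, C, F, E, B, D).
Continuing from each remaining unvisited element yields (A, G, C, F, E, B, D).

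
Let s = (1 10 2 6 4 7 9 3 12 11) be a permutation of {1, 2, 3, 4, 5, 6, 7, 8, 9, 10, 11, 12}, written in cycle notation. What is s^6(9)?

9 lies in the 10-cycle (1 10 2 6 4 7 9 3 12 11).
Stepping 6 places around the cycle: 9 → 3 → 12 → 11 → 1 → 10 → 2.

2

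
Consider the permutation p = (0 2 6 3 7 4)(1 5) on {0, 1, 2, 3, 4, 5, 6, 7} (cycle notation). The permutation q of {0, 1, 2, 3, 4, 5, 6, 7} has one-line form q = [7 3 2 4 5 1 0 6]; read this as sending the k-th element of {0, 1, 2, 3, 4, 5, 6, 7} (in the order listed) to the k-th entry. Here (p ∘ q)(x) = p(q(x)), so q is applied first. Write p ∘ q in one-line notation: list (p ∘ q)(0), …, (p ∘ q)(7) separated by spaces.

(p ∘ q)(x) = p(q(x)). Computing each image: p(q(0)) = p(7) = 4, p(q(1)) = p(3) = 7, p(q(2)) = p(2) = 6, p(q(3)) = p(4) = 0, p(q(4)) = p(5) = 1, p(q(5)) = p(1) = 5, p(q(6)) = p(0) = 2, p(q(7)) = p(6) = 3.
Hence p ∘ q = [4 7 6 0 1 5 2 3].

4 7 6 0 1 5 2 3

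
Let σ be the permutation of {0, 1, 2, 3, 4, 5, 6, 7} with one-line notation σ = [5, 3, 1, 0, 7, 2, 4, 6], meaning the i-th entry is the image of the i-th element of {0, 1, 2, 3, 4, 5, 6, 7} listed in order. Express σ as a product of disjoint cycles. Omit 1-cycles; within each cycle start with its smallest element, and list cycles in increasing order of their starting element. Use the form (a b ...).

(0 5 2 1 3)(4 7 6)

Start at 0 and follow images: 0 → 5 → 2 → 1 → 3 → 0, giving the cycle (0 5 2 1 3).
Continuing from each remaining unvisited element yields (0 5 2 1 3)(4 7 6).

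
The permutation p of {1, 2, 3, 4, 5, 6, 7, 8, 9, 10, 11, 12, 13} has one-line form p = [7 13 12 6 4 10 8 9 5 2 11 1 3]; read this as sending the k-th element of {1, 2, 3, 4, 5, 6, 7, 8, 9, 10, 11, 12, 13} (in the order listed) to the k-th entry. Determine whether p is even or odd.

odd

In disjoint-cycle form the cycle lengths are 12, 1.
A cycle is odd iff its length is even; p has 1 even-length cycle, so sgn(p) = (−1)^1 and p is odd.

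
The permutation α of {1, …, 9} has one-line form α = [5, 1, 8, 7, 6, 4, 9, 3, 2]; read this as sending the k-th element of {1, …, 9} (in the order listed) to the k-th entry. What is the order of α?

Decomposing into disjoint cycles gives cycle lengths 7, 2.
The order of α is the least common multiple of its cycle lengths: lcm(7, 2) = 14.

14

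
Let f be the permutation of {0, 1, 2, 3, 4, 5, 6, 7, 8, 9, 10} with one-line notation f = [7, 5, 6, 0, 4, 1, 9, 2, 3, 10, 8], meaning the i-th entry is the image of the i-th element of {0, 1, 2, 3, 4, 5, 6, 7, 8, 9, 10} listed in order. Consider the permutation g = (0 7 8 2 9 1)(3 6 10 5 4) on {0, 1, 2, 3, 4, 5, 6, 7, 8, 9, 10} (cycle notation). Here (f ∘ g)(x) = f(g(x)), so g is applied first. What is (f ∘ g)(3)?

9

(f ∘ g)(3) = f(g(3)). g(3) = 6, then f(6) = 9. So (f ∘ g)(3) = 9.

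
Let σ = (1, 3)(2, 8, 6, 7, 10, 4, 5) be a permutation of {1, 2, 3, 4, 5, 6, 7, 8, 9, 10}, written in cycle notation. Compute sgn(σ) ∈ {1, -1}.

-1

The cycle lengths are 7, 2, 1.
A cycle is odd iff its length is even; σ has 1 even-length cycle, so sgn(σ) = (−1)^1 and σ is odd.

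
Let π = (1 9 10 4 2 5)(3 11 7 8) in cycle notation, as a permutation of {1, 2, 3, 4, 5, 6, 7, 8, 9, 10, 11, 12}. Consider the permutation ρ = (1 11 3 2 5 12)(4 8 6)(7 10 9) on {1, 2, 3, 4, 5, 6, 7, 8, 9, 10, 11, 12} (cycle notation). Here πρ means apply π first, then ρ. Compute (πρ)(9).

First apply π: π(9) = 10, then ρ(10) = 9. Thus (πρ)(9) = 9.

9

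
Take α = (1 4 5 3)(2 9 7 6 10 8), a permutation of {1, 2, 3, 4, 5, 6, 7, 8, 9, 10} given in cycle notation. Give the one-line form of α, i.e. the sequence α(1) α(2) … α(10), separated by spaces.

4 9 1 5 3 10 6 2 7 8

Each element maps to the next entry in its cycle (wrapping to the front): 1↦4, 2↦9, 3↦1, 4↦5, 5↦3, 6↦10, 7↦6, 8↦2, 9↦7, 10↦8.
So the one-line form is 4 9 1 5 3 10 6 2 7 8.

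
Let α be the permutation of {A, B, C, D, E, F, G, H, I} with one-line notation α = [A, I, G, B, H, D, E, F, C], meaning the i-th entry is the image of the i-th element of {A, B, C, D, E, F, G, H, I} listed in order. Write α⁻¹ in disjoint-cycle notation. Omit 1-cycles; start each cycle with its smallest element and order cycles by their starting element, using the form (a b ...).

(B D F H E G C I)

The cycle decomposition of α is (B I C G E H F D).
Reversing each cycle (and rotating so the smallest element leads) gives α⁻¹ = (B D F H E G C I).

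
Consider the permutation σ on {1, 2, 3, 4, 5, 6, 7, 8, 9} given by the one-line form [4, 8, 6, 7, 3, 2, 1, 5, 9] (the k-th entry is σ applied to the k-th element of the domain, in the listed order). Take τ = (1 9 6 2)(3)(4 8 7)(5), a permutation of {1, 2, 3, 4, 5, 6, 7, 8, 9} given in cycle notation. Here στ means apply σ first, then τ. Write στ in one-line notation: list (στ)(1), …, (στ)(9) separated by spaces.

8 7 2 4 3 1 9 5 6

(στ)(x) = τ(σ(x)). Computing each image: τ(σ(1)) = τ(4) = 8, τ(σ(2)) = τ(8) = 7, τ(σ(3)) = τ(6) = 2, τ(σ(4)) = τ(7) = 4, τ(σ(5)) = τ(3) = 3, τ(σ(6)) = τ(2) = 1, τ(σ(7)) = τ(1) = 9, τ(σ(8)) = τ(5) = 5, τ(σ(9)) = τ(9) = 6.
Hence στ = [8 7 2 4 3 1 9 5 6].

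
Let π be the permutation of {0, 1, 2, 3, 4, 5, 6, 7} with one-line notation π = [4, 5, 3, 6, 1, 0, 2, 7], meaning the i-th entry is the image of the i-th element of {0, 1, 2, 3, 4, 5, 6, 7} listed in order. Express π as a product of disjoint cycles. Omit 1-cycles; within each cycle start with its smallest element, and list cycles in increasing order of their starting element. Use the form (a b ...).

(0 4 1 5)(2 3 6)

Iterating π from 0 gives 0 → 4 → 1 → 5 → 0; that is the 4-cycle (0 4 1 5).
Continuing from each remaining unvisited element yields (0 4 1 5)(2 3 6).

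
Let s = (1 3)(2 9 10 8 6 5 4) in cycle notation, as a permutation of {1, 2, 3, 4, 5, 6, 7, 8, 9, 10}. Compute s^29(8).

8 lies in the 7-cycle (2 9 10 8 6 5 4).
Powers repeat with period 7 on this cycle, and 29 mod 7 = 1, so s^29(8) = s^1(8).
Advancing 1 step from 8: 8 → 6.

6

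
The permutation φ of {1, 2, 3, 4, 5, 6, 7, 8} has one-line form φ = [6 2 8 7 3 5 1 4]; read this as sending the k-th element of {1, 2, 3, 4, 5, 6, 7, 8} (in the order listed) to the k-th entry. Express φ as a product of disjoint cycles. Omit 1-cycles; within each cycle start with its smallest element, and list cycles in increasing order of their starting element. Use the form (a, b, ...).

From 1: 1 → 6 → 5 → 3 → 8 → 4 → 7 → 1, closing the cycle (1, 6, 5, 3, 8, 4, 7).
Repeating from the next unused element and collecting all non-trivial cycles gives (1, 6, 5, 3, 8, 4, 7).

(1, 6, 5, 3, 8, 4, 7)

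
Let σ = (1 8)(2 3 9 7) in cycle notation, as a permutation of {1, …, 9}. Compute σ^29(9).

9 lies in the 4-cycle (2 3 9 7).
Powers repeat with period 4 on this cycle, and 29 mod 4 = 1, so σ^29(9) = σ^1(9).
Advancing 1 step from 9: 9 → 7.

7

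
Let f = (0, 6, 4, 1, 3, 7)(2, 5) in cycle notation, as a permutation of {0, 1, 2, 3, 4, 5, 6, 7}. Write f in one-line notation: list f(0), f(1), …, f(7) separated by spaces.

Each element maps to the next entry in its cycle (wrapping to the front): 0↦6, 1↦3, 2↦5, 3↦7, 4↦1, 5↦2, 6↦4, 7↦0.
Listing these in domain order gives 6 3 5 7 1 2 4 0.

6 3 5 7 1 2 4 0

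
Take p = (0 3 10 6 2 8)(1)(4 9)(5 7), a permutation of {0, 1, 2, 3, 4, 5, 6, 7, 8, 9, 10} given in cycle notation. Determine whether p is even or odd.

odd

The cycle lengths are 6, 2, 2, 1.
A cycle of length ℓ contributes ℓ−1 transpositions, so p is a product of 5 + 1 + 1 = 7 transpositions — odd.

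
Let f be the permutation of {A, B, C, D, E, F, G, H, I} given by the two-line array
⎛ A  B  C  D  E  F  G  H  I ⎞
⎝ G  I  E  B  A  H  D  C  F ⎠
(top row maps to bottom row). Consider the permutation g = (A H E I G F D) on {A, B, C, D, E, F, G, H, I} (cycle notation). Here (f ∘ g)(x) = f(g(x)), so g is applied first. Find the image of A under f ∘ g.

C

First apply g: g(A) = H, then f(H) = C. Thus (f ∘ g)(A) = C.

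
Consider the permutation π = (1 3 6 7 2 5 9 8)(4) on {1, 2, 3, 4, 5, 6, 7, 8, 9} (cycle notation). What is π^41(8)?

1

8 lies in the 8-cycle (1 3 6 7 2 5 9 8).
Since the cycle has length 8, π^41 acts on it the same as π^1 (41 mod 8 = 1).
Stepping 1 place around the cycle: 8 → 1.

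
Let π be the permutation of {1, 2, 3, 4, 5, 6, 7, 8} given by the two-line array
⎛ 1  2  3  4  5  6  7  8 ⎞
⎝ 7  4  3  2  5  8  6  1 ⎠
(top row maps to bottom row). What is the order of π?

4

Decomposing into disjoint cycles gives cycle lengths 4, 2, 1, 1.
The order is lcm(4, 2) = 4.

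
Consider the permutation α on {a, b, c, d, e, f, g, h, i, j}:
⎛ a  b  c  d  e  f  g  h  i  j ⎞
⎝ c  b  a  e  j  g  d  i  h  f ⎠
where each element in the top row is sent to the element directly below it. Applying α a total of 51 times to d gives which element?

e

Tracing d → e → … returns to d after 5 steps, so d lies in a 5-cycle (d, e, j, f, g).
On a 5-cycle, α^5 is the identity, so α^51 = α^1 there (51 ≡ 1 mod 5).
Stepping 1 place around the cycle: d → e.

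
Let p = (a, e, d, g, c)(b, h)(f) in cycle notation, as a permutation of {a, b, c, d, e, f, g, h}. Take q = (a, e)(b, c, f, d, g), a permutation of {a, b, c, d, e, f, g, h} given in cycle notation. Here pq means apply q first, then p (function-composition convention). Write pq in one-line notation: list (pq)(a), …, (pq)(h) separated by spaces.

d a f c e g h b

(pq)(x) = p(q(x)). Computing each image: p(q(a)) = p(e) = d, p(q(b)) = p(c) = a, p(q(c)) = p(f) = f, p(q(d)) = p(g) = c, p(q(e)) = p(a) = e, p(q(f)) = p(d) = g, p(q(g)) = p(b) = h, p(q(h)) = p(h) = b.
Hence pq = [d a f c e g h b].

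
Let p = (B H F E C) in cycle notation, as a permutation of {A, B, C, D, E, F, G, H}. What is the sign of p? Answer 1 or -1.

1

The cycle lengths are 5, 1, 1, 1.
A cycle of length ℓ contributes ℓ−1 transpositions, so p is a product of 4 transpositions — even.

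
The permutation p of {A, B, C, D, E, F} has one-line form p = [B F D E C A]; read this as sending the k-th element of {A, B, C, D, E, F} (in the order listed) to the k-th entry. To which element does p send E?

C

E is element number 5 of the domain, and entry number 5 of the one-line form is C, so p(E) = C.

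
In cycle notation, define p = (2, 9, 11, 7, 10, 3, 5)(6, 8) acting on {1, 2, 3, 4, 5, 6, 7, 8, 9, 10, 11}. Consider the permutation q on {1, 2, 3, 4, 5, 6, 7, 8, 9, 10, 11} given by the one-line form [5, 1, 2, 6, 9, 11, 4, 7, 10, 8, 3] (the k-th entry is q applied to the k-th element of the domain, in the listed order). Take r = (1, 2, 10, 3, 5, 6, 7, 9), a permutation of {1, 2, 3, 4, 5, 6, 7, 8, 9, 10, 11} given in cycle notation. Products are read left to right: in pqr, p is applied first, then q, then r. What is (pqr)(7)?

Apply the permutations in order: p(7) = 10, then q(10) = 8, then r(8) = 8. So (pqr)(7) = 8.

8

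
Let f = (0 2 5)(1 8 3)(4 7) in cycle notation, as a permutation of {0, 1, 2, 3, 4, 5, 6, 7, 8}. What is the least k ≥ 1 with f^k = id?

6

The disjoint cycles have lengths 3, 3, 2, 1.
The order of f is the least common multiple of its cycle lengths: lcm(3, 3, 2) = 6.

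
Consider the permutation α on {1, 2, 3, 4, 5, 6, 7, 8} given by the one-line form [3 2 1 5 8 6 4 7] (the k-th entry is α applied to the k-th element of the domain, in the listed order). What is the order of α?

The disjoint-cycle form of α has cycle lengths 4, 2, 1, 1.
The order of α is the least common multiple of its cycle lengths: lcm(4, 2) = 4.

4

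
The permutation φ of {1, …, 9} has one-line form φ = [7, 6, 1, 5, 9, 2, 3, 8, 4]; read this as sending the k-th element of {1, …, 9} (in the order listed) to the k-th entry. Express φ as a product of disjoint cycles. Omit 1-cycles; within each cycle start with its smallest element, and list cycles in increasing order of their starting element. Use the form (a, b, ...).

(1, 7, 3)(2, 6)(4, 5, 9)

Start at 1 and follow images: 1 → 7 → 3 → 1, giving the cycle (1, 7, 3).
Continuing from each remaining unvisited element yields (1, 7, 3)(2, 6)(4, 5, 9).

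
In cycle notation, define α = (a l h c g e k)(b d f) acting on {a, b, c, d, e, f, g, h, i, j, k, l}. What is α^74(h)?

h lies in the 7-cycle (a l h c g e k).
Powers repeat with period 7 on this cycle, and 74 mod 7 = 4, so α^74(h) = α^4(h).
Advancing 4 steps from h: h → c → g → e → k.

k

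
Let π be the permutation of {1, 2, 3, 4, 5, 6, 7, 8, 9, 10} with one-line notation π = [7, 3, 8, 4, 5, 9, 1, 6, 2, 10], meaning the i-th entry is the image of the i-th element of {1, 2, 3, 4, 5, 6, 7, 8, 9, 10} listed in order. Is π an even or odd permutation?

In disjoint-cycle form the cycle lengths are 5, 2, 1, 1, 1.
A cycle of length ℓ contributes ℓ−1 transpositions, so π is a product of 4 + 1 = 5 transpositions — odd.

odd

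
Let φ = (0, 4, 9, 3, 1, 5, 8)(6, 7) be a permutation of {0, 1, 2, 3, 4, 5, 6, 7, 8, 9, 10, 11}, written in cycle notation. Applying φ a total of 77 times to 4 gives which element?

4 lies in the 7-cycle (0, 4, 9, 3, 1, 5, 8).
On a 7-cycle, φ^7 is the identity, so φ^77 = φ^0 there (77 ≡ 0 mod 7).
So φ^77(4) = 4.

4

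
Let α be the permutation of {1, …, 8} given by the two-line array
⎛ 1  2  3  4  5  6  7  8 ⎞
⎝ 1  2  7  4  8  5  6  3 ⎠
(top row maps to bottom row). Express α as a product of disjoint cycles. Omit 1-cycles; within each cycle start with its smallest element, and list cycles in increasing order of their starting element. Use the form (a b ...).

(3 7 6 5 8)

Iterating α from 3 gives 3 → 7 → 6 → 5 → 8 → 3; that is the 5-cycle (3 7 6 5 8).
Continuing from each remaining unvisited element yields (3 7 6 5 8).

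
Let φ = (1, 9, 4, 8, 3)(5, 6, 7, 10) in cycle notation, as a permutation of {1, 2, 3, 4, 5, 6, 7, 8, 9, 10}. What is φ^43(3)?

3 lies in the 5-cycle (1, 9, 4, 8, 3).
Powers repeat with period 5 on this cycle, and 43 mod 5 = 3, so φ^43(3) = φ^3(3).
Advancing 3 steps from 3: 3 → 1 → 9 → 4.

4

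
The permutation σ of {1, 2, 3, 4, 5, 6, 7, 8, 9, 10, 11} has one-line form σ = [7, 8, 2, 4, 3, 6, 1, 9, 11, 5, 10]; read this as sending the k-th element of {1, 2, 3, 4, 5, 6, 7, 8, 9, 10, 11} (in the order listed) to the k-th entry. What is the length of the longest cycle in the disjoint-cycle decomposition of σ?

7

Decomposing into disjoint cycles gives (1, 7)(2, 8, 9, 11, 10, 5, 3); the longest has length 7.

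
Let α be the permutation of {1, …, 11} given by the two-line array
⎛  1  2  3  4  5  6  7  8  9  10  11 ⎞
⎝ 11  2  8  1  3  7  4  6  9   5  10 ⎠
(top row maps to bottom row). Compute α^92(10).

3

Tracing 10 → 5 → … returns to 10 after 9 steps, so 10 lies in a 9-cycle (1 11 10 5 3 8 6 7 4).
Since the cycle has length 9, α^92 acts on it the same as α^2 (92 mod 9 = 2).
Stepping 2 places around the cycle: 10 → 5 → 3.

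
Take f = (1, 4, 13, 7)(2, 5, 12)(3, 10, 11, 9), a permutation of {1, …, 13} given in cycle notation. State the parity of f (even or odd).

even

The cycle lengths are 4, 4, 3, 1, 1.
A cycle is odd iff its length is even; f has 2 even-length cycles, so sgn(f) = (−1)^2 and f is even.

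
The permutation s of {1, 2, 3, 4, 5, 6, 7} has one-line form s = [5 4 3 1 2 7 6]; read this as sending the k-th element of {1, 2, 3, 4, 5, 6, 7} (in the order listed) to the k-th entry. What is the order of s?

4

The disjoint-cycle form of s has cycle lengths 4, 2, 1.
The order is lcm(4, 2) = 4.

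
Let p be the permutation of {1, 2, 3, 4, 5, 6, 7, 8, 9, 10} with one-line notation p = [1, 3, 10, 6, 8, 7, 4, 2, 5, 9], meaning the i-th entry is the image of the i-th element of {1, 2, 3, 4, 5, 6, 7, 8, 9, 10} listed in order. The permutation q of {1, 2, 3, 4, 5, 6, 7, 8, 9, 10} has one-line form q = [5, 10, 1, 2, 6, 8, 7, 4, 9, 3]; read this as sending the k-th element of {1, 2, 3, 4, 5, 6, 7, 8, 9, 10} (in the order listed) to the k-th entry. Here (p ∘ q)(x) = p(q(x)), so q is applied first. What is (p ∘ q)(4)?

(p ∘ q)(4) = p(q(4)). q(4) = 2, then p(2) = 3. So (p ∘ q)(4) = 3.

3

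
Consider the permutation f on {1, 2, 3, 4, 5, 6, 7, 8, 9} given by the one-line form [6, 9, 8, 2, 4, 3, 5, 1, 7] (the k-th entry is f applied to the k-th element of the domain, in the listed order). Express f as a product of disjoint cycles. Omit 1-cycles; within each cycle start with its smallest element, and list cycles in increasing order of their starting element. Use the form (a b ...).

Start at 1 and follow images: 1 → 6 → 3 → 8 → 1, giving the cycle (1 6 3 8).
Repeating from the next unused element and collecting all non-trivial cycles gives (1 6 3 8)(2 9 7 5 4).

(1 6 3 8)(2 9 7 5 4)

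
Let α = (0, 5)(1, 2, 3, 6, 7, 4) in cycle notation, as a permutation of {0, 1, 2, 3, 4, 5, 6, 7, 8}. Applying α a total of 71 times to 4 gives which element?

7

4 lies in the 6-cycle (1, 2, 3, 6, 7, 4).
On a 6-cycle, α^6 is the identity, so α^71 = α^5 there (71 ≡ 5 mod 6).
Advancing 5 steps from 4: 4 → 1 → 2 → 3 → 6 → 7.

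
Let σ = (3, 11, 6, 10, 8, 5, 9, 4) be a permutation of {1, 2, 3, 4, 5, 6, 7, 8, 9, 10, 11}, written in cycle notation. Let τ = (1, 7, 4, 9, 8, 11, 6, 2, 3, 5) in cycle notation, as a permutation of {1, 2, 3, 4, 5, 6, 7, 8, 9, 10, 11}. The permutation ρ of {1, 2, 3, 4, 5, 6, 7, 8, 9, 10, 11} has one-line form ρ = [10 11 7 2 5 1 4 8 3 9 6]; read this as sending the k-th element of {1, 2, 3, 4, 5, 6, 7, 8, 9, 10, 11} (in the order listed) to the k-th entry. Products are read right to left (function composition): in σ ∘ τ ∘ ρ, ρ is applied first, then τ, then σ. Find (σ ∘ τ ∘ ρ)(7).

(σ ∘ τ ∘ ρ)(7) = σ(τ(ρ(7))). ρ(7) = 4, then τ(4) = 9, then σ(9) = 4, so the result is 4.

4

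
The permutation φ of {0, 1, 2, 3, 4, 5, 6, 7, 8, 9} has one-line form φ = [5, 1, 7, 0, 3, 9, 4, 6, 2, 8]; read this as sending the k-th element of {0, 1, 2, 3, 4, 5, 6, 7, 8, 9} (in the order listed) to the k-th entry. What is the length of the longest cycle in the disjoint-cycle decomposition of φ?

9

Decomposing into disjoint cycles gives (0, 5, 9, 8, 2, 7, 6, 4, 3); the longest has length 9.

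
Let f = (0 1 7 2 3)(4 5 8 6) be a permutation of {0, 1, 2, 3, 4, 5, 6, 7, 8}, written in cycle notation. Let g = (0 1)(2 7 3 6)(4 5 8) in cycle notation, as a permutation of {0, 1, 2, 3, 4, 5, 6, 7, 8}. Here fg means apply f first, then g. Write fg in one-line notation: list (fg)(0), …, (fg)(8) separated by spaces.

(fg)(x) = g(f(x)). Computing each image: g(f(0)) = g(1) = 0, g(f(1)) = g(7) = 3, g(f(2)) = g(3) = 6, g(f(3)) = g(0) = 1, g(f(4)) = g(5) = 8, g(f(5)) = g(8) = 4, g(f(6)) = g(4) = 5, g(f(7)) = g(2) = 7, g(f(8)) = g(6) = 2.
Hence fg = [0 3 6 1 8 4 5 7 2].

0 3 6 1 8 4 5 7 2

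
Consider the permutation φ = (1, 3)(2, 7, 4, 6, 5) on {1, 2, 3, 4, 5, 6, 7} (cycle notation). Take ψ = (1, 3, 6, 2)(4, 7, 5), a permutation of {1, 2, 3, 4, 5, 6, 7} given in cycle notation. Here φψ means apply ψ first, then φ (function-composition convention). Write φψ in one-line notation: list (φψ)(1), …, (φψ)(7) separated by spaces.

1 3 5 4 6 7 2

Chase each element through ψ then φ: 1 → 3 → 1; 2 → 1 → 3; 3 → 6 → 5; 4 → 7 → 4; 5 → 4 → 6; 6 → 2 → 7; 7 → 5 → 2.
So φψ in one-line form is 1 3 5 4 6 7 2.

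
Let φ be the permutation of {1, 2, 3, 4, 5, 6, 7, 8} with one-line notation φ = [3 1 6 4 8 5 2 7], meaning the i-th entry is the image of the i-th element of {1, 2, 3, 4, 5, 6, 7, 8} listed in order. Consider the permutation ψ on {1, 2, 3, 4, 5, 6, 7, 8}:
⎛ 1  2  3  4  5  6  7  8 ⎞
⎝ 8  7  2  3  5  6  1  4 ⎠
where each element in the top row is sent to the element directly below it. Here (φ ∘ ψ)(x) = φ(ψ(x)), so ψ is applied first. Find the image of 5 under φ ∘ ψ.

ψ(5) = 5, then φ(5) = 8; composing gives (φ ∘ ψ)(5) = 8.

8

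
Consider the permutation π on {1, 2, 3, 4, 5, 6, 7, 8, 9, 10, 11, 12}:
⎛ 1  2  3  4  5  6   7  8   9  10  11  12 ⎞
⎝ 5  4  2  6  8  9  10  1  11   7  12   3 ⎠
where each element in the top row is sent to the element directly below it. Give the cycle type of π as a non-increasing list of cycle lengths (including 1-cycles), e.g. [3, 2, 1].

The disjoint cycles are (1 5 8)(2 4 6 9 11 12 3)(7 10), with lengths 7, 3, 2 in non-increasing order.

[7, 3, 2]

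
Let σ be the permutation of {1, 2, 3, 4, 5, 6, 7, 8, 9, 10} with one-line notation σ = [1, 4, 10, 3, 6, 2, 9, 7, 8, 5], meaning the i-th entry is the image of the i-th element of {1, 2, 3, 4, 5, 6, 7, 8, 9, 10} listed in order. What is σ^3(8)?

8

Tracing 8 → 7 → … returns to 8 after 3 steps, so 8 lies in a 3-cycle (7 9 8).
On a 3-cycle, σ^3 is the identity, so σ^3 = σ^0 there (3 ≡ 0 mod 3).
So σ^3(8) = 8.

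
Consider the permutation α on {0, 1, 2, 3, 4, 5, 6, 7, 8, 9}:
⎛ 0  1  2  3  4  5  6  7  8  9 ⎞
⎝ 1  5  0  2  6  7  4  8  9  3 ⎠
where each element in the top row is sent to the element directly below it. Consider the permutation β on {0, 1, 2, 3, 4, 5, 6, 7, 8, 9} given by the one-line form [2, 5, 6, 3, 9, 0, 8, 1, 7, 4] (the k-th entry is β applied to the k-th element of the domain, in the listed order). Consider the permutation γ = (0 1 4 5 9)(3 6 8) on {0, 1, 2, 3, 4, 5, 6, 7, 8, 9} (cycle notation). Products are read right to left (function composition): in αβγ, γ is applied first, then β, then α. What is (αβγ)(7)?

5

Apply the permutations in order: γ(7) = 7, then β(7) = 1, then α(1) = 5. So (αβγ)(7) = 5.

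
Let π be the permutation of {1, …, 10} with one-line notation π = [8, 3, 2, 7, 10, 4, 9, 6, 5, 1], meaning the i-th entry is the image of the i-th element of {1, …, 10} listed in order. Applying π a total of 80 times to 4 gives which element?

Tracing 4 → 7 → … returns to 4 after 8 steps, so 4 lies in an 8-cycle (1 8 6 4 7 9 5 10).
Since the cycle has length 8, π^80 acts on it the same as π^0 (80 mod 8 = 0).
So π^80(4) = 4.

4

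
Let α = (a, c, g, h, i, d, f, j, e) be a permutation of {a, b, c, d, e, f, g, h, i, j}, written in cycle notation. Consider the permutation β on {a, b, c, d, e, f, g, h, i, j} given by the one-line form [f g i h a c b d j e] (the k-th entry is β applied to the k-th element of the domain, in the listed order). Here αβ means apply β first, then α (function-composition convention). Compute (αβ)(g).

b

(αβ)(g) = α(β(g)). β(g) = b, then α(b) = b. So (αβ)(g) = b.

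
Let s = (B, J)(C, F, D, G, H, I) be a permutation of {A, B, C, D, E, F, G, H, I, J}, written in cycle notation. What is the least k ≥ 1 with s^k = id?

6

The disjoint cycles have lengths 6, 2, 1, 1.
Since disjoint cycles commute, ord(s) = lcm(6, 2) = 6.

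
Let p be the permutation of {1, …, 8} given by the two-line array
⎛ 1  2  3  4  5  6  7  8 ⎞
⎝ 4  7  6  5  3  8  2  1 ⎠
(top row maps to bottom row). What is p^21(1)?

3

Tracing 1 → 4 → … returns to 1 after 6 steps, so 1 lies in a 6-cycle (1 4 5 3 6 8).
Powers repeat with period 6 on this cycle, and 21 mod 6 = 3, so p^21(1) = p^3(1).
Advancing 3 steps from 1: 1 → 4 → 5 → 3.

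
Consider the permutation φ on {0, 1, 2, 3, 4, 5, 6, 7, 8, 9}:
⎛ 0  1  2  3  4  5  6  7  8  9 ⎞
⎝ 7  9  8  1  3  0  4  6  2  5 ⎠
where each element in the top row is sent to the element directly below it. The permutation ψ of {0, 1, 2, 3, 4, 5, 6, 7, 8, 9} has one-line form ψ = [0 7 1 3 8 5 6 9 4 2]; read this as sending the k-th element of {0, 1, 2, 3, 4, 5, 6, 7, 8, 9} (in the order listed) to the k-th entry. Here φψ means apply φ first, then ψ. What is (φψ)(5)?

(φψ)(5) = ψ(φ(5)). φ(5) = 0, then ψ(0) = 0. So (φψ)(5) = 0.

0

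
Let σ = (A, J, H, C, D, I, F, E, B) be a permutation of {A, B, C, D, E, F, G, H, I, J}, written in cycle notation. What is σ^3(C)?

F

C lies in the 9-cycle (A, J, H, C, D, I, F, E, B).
Stepping 3 places around the cycle: C → D → I → F.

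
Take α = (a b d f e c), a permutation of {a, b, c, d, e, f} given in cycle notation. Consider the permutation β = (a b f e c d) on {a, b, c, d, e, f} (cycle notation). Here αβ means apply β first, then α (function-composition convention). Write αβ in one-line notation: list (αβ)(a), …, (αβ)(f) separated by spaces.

d e f b a c

(αβ)(x) = α(β(x)). Computing each image: α(β(a)) = α(b) = d, α(β(b)) = α(f) = e, α(β(c)) = α(d) = f, α(β(d)) = α(a) = b, α(β(e)) = α(c) = a, α(β(f)) = α(e) = c.
Hence αβ = [d e f b a c].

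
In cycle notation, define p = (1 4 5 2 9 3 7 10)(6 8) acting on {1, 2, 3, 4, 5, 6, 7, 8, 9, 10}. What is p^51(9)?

10

9 lies in the 8-cycle (1 4 5 2 9 3 7 10).
Powers repeat with period 8 on this cycle, and 51 mod 8 = 3, so p^51(9) = p^3(9).
Advancing 3 steps from 9: 9 → 3 → 7 → 10.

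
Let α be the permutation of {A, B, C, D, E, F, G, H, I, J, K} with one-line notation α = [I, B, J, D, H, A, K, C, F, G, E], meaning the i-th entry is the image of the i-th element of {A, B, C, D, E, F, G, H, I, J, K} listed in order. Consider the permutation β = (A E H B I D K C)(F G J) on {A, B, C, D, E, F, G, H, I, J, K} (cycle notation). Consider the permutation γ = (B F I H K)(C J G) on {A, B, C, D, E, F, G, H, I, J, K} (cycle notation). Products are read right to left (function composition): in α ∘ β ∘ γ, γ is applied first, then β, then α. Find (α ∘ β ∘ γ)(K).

(α ∘ β ∘ γ)(K) = α(β(γ(K))). γ(K) = B, then β(B) = I, then α(I) = F, so the result is F.

F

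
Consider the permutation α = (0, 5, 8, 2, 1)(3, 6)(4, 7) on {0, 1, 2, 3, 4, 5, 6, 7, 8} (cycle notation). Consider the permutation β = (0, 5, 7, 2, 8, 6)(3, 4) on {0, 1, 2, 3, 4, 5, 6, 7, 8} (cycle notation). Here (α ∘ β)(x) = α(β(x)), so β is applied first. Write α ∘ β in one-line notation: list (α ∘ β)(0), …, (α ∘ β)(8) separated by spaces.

(α ∘ β)(x) = α(β(x)). Computing each image: α(β(0)) = α(5) = 8, α(β(1)) = α(1) = 0, α(β(2)) = α(8) = 2, α(β(3)) = α(4) = 7, α(β(4)) = α(3) = 6, α(β(5)) = α(7) = 4, α(β(6)) = α(0) = 5, α(β(7)) = α(2) = 1, α(β(8)) = α(6) = 3.
Hence α ∘ β = [8 0 2 7 6 4 5 1 3].

8 0 2 7 6 4 5 1 3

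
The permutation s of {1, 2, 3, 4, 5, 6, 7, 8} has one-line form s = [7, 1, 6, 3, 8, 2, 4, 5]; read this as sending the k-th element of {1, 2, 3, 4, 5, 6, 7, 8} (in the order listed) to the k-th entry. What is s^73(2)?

Tracing 2 → 1 → … returns to 2 after 6 steps, so 2 lies in a 6-cycle (1 7 4 3 6 2).
Powers repeat with period 6 on this cycle, and 73 mod 6 = 1, so s^73(2) = s^1(2).
Advancing 1 step from 2: 2 → 1.

1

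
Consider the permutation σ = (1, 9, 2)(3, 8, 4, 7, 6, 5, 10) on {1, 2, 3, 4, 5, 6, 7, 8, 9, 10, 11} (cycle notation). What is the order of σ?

The disjoint cycles have lengths 7, 3, 1.
Since disjoint cycles commute, ord(σ) = lcm(7, 3) = 21.

21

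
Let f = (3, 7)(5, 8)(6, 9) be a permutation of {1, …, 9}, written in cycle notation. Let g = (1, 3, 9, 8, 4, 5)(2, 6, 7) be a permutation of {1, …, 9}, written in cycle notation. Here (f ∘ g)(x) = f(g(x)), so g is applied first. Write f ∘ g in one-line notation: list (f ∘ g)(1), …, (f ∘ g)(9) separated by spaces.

For each element, apply g then f: 1 → 3 → 7; 2 → 6 → 9; 3 → 9 → 6; 4 → 5 → 8; 5 → 1 → 1; 6 → 7 → 3; 7 → 2 → 2; 8 → 4 → 4; 9 → 8 → 5.
Collecting the images, f ∘ g = [7 9 6 8 1 3 2 4 5].

7 9 6 8 1 3 2 4 5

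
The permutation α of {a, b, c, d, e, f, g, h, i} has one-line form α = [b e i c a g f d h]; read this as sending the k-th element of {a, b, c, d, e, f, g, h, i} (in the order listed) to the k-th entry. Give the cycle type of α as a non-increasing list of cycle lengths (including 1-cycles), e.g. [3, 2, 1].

[4, 3, 2]

The disjoint cycles are (a, b, e)(c, i, h, d)(f, g), with lengths 4, 3, 2 in non-increasing order.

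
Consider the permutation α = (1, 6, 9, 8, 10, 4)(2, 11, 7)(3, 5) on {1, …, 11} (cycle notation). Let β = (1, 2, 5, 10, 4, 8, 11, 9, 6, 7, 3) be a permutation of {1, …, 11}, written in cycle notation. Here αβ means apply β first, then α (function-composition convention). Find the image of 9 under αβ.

β(9) = 6, then α(6) = 9; composing gives (αβ)(9) = 9.

9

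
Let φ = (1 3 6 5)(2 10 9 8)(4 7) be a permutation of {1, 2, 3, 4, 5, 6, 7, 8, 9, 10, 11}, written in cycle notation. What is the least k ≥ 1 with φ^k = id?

4

The cycle type of φ is (4, 4, 2, 1).
The order of φ is the least common multiple of its cycle lengths: lcm(4, 4, 2) = 4.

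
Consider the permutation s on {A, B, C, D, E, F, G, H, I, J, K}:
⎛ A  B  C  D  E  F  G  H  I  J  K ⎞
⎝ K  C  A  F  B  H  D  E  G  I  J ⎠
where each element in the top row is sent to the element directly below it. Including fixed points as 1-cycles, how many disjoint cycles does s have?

The cycle decomposition is (A K J I G D F H E B C), which has 1 cycle (counting 1-cycles).

1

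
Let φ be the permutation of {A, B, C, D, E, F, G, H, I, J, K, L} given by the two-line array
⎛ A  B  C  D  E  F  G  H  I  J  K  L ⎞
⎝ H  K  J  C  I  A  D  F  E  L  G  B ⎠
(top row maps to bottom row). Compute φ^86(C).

L

Tracing C → J → … returns to C after 7 steps, so C lies in a 7-cycle (B K G D C J L).
Powers repeat with period 7 on this cycle, and 86 mod 7 = 2, so φ^86(C) = φ^2(C).
Advancing 2 steps from C: C → J → L.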